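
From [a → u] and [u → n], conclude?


Hypothetical syllogism: from (P → Q) and (Q → R), infer (P → R).
Chain the two implications through the shared middle term 'u'.

a → n


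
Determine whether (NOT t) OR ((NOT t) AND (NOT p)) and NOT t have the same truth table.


Compare truth tables:
p | t | φ | ψ
-------------
F | F | T | T
T | F | T | T
F | T | F | F
T | T | F | F
The columns φ and ψ agree on every row.

Yes, they are logically equivalent.


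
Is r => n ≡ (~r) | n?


Compare truth tables:
n | r | φ | ψ
-------------
False | False | True | True
True | False | True | True
False | True | False | False
True | True | True | True
The columns φ and ψ agree on every row.

Yes, they are logically equivalent.


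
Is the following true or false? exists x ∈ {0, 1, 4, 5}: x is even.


Evaluate the predicate on each element: 0:True, 1:False, 4:True, 5:False.
Witness x = 0 satisfies the predicate.

True


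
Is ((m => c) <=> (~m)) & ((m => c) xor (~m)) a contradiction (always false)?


Truth table over {c, m}:
c | m | φ
---------
False | False | False
True | False | False
False | True | False
True | True | False
Every row is false.

Yes, it is a contradiction.


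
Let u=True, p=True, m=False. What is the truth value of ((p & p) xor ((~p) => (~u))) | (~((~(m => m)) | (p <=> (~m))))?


Substitute u=True, p=True, m=False:
… (earlier sub-steps elided)
~u = False
(~p) => (~u) = False => False = True
(p & p) xor ((~p) => (~u)) = True xor True = False
m => m = False => False = True
~(m => m) = False
~m = True
p <=> (~m) = True <=> True = True
(~(m => m)) | (p <=> (~m)) = False | True = True
~((~(m => m)) | (p <=> (~m))) = False
((p & p) xor ((~p) => (~u))) | (~((~(m => m)) | (p <=> (~m)))) = False | False = False

False


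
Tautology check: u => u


Build the truth table over {u}:
u | φ
-----
False | True
True | True
Every row evaluates to true.

Yes, it is a tautology.


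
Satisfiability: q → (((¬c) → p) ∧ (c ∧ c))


Search for a satisfying assignment over {c, p, q}.
Try c=F, p=F, q=F: the formula evaluates to T.
A satisfying assignment exists.

Satisfiable.


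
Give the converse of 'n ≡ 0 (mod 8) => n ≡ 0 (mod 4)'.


The converse of (P → Q) is (Q → P). It is not in general equivalent to the original.
Here P = 'n ≡ 0 (mod 8)' and Q = 'n ≡ 0 (mod 4)'.

If n ≡ 0 (mod 4), then n ≡ 0 (mod 8).


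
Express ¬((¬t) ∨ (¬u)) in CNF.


Step 1: Apply De Morgan: ¬((¬t) ∨ (¬u)) = ¬(¬t) ∧ ¬(¬u).
Step 2: Eliminate any double negations (¬¬X = X).

t ∧ u


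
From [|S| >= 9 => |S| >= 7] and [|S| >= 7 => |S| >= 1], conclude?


Hypothetical syllogism: from (P → Q) and (Q → R), infer (P → R).
Chain the two implications through the shared middle term '|S| >= 7'.

|S| >= 9 => |S| >= 1


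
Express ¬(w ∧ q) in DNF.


Step 1: Apply De Morgan: ¬(w ∧ q) = ¬w ∨ ¬q.

(¬w) ∨ (¬q)


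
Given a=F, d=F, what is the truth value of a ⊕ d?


Exclusive or is true when exactly one operand is true.
Substitute: a=F, d=F.
F ⊕ F evaluates to F.

F


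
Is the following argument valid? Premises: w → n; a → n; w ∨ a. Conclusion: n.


This matches the form of proof by cases: the conclusion follows in every model of the premises.

Valid.


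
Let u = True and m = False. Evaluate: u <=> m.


Biconditional is true when both operands have the same truth value.
Substitute: u=True, m=False.
True <=> False evaluates to False.

False


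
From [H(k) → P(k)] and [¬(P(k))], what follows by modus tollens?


Modus tollens: from (P → Q) and ¬Q, infer ¬P.
Q = 'P(k)' is denied; since P → Q, P must also fail.

Not (H(k)).


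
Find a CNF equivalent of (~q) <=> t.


Step 1: Rewrite (¬q) ↔ t as ((¬q) → t) ∧ (t → (¬q)).
Step 2: Rewrite each implication as a disjunction.
Step 3: Eliminate any double negations (¬¬X = X).

(q | t) & ((~t) | (~q))


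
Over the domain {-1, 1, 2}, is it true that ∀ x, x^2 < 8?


Evaluate the predicate on each element: -1:T, 1:T, 2:T.
Every element satisfies the predicate.

T


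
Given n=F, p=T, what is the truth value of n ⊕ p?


Exclusive or is true when exactly one operand is true.
Substitute: n=F, p=T.
F ⊕ T evaluates to T.

T


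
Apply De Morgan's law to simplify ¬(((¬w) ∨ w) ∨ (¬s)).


De Morgan: the negation of a disjunction is the conjunction of the negations.
Distribute ¬ across ∨, flipping it to ∧, and negate each literal.

(w ∧ (¬w)) ∧ s


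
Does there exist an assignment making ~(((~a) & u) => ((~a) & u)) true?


Check all 4 assignments over {a, u}:
a | u | φ
---------
False | False | False
True | False | False
False | True | False
True | True | False
No assignment makes the formula true.

Unsatisfiable.


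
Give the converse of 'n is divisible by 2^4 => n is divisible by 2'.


The converse of (P → Q) is (Q → P). It is not in general equivalent to the original.
Here P = 'n is divisible by 2^4' and Q = 'n is divisible by 2'.

If n is divisible by 2, then n is divisible by 2^4.


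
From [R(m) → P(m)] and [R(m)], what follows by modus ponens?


Modus ponens: from (P → Q) and P, infer Q.
P = 'R(m)' is asserted, and P → Q holds, so Q follows.

P(m).


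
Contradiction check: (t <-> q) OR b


Truth table over {b, q, t}:
b | q | t | φ
-------------
F | F | F | T
T | F | F | T
F | T | F | F
T | T | F | T
F | F | T | F
T | F | T | T
F | T | T | T
T | T | T | T
Satisfying assignment at row 1: b=F, q=F, t=F gives T.

No, it is not a contradiction.


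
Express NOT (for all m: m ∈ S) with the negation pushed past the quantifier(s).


¬(for all x: φ) = there exists x: ¬φ, and ¬(there exists x: φ) = for all x: ¬φ.
Apply to the universal statement.

there exists m: NOT(m ∈ S)


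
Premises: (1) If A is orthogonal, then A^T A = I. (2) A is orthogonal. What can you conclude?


Modus ponens: from (P → Q) and P, infer Q.
P = 'A is orthogonal' is asserted, and P → Q holds, so Q follows.

A^T A = I.


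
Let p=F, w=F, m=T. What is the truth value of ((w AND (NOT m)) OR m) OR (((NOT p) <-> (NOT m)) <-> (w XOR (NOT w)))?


Substitute p=F, w=F, m=T:
NOT m = F
w AND (NOT m) = F AND F = F
(w AND (NOT m)) OR m = F OR T = T
NOT p = T
NOT m = F
(NOT p) <-> (NOT m) = T <-> F = F
NOT w = T
w XOR (NOT w) = F XOR T = T
((NOT p) <-> (NOT m)) <-> (w XOR (NOT w)) = F <-> T = F
((w AND (NOT m)) OR m) OR (((NOT p) <-> (NOT m)) <-> (w XOR (NOT w))) = T OR F = T

T


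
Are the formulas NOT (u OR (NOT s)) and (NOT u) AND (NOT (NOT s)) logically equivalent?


Compare truth tables:
s | u | φ | ψ
-------------
F | F | F | F
T | F | T | T
F | T | F | F
T | T | F | F
The columns φ and ψ agree on every row.

Yes, they are logically equivalent.


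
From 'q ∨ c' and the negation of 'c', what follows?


Disjunctive syllogism: from (P ∨ Q) and ¬P, infer Q.
One disjunct, 'c', is ruled out; the other must hold.

q


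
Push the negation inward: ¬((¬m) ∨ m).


De Morgan: the negation of a disjunction is the conjunction of the negations.
Distribute ¬ across ∨, flipping it to ∧, and negate each literal.

m ∧ (¬m)


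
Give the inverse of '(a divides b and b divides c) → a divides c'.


The inverse of (P → Q) is (¬P → ¬Q). It is equivalent to the converse, not to the original.
Here P = '(a divides b and b divides c)' and Q = 'a divides c'.

If not ((a divides b and b divides c)), then not (a divides c).


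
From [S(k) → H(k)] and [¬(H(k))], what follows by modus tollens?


Modus tollens: from (P → Q) and ¬Q, infer ¬P.
Q = 'H(k)' is denied; since P → Q, P must also fail.

Not (S(k)).


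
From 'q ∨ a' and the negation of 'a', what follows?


Disjunctive syllogism: from (P ∨ Q) and ¬P, infer Q.
One disjunct, 'a', is ruled out; the other must hold.

q


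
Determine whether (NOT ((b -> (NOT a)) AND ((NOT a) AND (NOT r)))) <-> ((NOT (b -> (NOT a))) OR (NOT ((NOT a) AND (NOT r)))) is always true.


Build the truth table over {a, b, r}:
a | b | r | φ
-------------
F | F | F | T
T | F | F | T
F | T | F | T
T | T | F | T
F | F | T | T
T | F | T | T
F | T | T | T
T | T | T | T
Every row evaluates to true.

Yes, it is a tautology.


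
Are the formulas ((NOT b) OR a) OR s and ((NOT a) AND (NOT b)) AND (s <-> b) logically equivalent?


Compare truth tables:
a | b | s | φ | ψ
-----------------
F | F | F | T | T
T | F | F | T | F
F | T | F | F | F
T | T | F | T | F
F | F | T | T | F
T | F | T | T | F
F | T | T | T | F
T | T | T | T | F
They differ at row 2 (a=T, b=F, s=F): φ=T but ψ=F.

No, they are not logically equivalent.


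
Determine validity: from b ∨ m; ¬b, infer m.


This matches the form of disjunctive syllogism: the conclusion follows in every model of the premises.

Valid.


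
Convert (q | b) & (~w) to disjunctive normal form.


Step 1: Distribute ∧ over ∨: (q ∨ b) ∧ (¬w) = (q ∧ (¬w)) ∨ (b ∧ (¬w)).

(q & (~w)) | (b & (~w))


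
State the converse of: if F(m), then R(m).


The converse of (P → Q) is (Q → P). It is not in general equivalent to the original.
Here P = 'F(m)' and Q = 'R(m)'.

If R(m), then F(m).


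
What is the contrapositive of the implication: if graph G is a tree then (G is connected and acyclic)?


The contrapositive of (P → Q) is (¬Q → ¬P); it is logically equivalent to the original.
Here P = 'graph G is a tree' and Q = '(G is connected and acyclic)'.

If not ((G is connected and acyclic)), then not (graph G is a tree).


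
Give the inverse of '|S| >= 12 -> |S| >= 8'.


The inverse of (P → Q) is (¬P → ¬Q). It is equivalent to the converse, not to the original.
Here P = '|S| >= 12' and Q = '|S| >= 8'.

If not (|S| >= 12), then not (|S| >= 8).


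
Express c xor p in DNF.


Step 1: c ⊕ p is true exactly when they disagree: (c ∧ ¬p) ∨ (¬c ∧ p).

(c & (~p)) | ((~c) & p)


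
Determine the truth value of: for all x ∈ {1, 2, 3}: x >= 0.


Evaluate the predicate on each element: 1:T, 2:T, 3:T.
Every element satisfies the predicate.

T


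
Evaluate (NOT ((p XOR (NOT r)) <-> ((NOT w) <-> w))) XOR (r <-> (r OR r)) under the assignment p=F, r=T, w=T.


Substitute p=F, r=T, w=T:
NOT r = F
p XOR (NOT r) = F XOR F = F
NOT w = F
(NOT w) <-> w = F <-> T = F
(p XOR (NOT r)) <-> ((NOT w) <-> w) = F <-> F = T
NOT ((p XOR (NOT r)) <-> ((NOT w) <-> w)) = F
r OR r = T OR T = T
r <-> (r OR r) = T <-> T = T
(NOT ((p XOR (NOT r)) <-> ((NOT w) <-> w))) XOR (r <-> (r OR r)) = F XOR T = T

T


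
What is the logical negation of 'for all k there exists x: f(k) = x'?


Negation flips each quantifier (∀↔∃) and negates the inner predicate.
¬(for all k there exists x: φ) = there exists k for all x: ¬φ.

there exists k for all x: NOT(f(k) = x)


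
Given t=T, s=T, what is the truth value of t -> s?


Implication is false only when antecedent is true and consequent is false.
Substitute: t=T, s=T.
T -> T evaluates to T.

T


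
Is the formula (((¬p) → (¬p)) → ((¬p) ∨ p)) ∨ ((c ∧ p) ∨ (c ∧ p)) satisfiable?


Search for a satisfying assignment over {c, p}.
Try c=F, p=F: the formula evaluates to T.
A satisfying assignment exists.

Satisfiable.


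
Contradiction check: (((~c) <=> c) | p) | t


Truth table over {c, p, t}:
c | p | t | φ
-------------
False | False | False | False
True | False | False | False
False | True | False | True
True | True | False | True
False | False | True | True
True | False | True | True
False | True | True | True
True | True | True | True
Satisfying assignment at row 3: c=False, p=True, t=False gives True.

No, it is not a contradiction.


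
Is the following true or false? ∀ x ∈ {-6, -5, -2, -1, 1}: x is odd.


Evaluate the predicate on each element: -6:F, -5:T, -2:F, -1:T, 1:T.
Counterexample x = -6 fails the predicate.

F


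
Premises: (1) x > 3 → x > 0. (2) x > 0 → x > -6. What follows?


Hypothetical syllogism: from (P → Q) and (Q → R), infer (P → R).
Chain the two implications through the shared middle term 'x > 0'.

x > 3 → x > -6


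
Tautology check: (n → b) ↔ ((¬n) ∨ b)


Build the truth table over {b, n}:
b | n | φ
---------
F | F | T
T | F | T
F | T | T
T | T | T
Every row evaluates to true.

Yes, it is a tautology.


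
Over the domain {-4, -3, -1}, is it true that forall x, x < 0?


Evaluate the predicate on each element: -4:True, -3:True, -1:True.
Every element satisfies the predicate.

True


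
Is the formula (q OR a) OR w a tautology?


Build the truth table over {a, q, w}:
a | q | w | φ
-------------
F | F | F | F
T | F | F | T
F | T | F | T
T | T | F | T
F | F | T | T
T | F | T | T
F | T | T | T
T | T | T | T
Counterexample at row 1: with a=F, q=F, w=F, the formula is F.

No, it is not a tautology.


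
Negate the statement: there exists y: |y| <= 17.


¬(for all x: φ) = there exists x: ¬φ, and ¬(there exists x: φ) = for all x: ¬φ.
Apply to the existential statement.

for all y: NOT(|y| <= 17)


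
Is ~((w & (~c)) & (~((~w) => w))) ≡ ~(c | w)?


Compare truth tables:
c | w | φ | ψ
-------------
False | False | True | True
True | False | True | False
False | True | True | False
True | True | True | False
They differ at row 2 (c=True, w=False): φ=True but ψ=False.

No, they are not logically equivalent.


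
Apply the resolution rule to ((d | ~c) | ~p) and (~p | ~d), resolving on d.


The clauses contain complementary literals d and ~d.
Resolution eliminates this pair and disjoins the remaining literals (merging duplicates).

(~c | ~p)


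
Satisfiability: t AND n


Search for a satisfying assignment over {n, t}.
Try n=T, t=T: the formula evaluates to T.
A satisfying assignment exists.

Satisfiable.


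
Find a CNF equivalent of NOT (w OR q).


Step 1: Apply De Morgan: ¬(w ∨ q) = ¬w ∧ ¬q.

(NOT w) AND (NOT q)


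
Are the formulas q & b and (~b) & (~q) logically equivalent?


Compare truth tables:
b | q | φ | ψ
-------------
False | False | False | True
True | False | False | False
False | True | False | False
True | True | True | False
They differ at row 1 (b=False, q=False): φ=False but ψ=True.

No, they are not logically equivalent.


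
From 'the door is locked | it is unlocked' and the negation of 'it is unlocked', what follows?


Disjunctive syllogism: from (P ∨ Q) and ¬P, infer Q.
One disjunct, 'it is unlocked', is ruled out; the other must hold.

the door is locked


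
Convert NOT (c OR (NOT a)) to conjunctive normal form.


Step 1: Apply De Morgan: ¬(c ∨ (¬a)) = ¬c ∧ ¬(¬a).
Step 2: Eliminate any double negations (¬¬X = X).

(NOT c) AND a


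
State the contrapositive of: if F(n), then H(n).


The contrapositive of (P → Q) is (¬Q → ¬P); it is logically equivalent to the original.
Here P = 'F(n)' and Q = 'H(n)'.

If not (H(n)), then not (F(n)).


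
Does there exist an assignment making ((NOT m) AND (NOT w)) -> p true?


Search for a satisfying assignment over {m, p, w}.
Try m=T, p=F, w=F: the formula evaluates to T.
A satisfying assignment exists.

Satisfiable.


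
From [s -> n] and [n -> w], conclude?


Hypothetical syllogism: from (P → Q) and (Q → R), infer (P → R).
Chain the two implications through the shared middle term 'n'.

s -> w


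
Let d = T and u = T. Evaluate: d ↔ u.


Biconditional is true when both operands have the same truth value.
Substitute: d=T, u=T.
T ↔ T evaluates to T.

T


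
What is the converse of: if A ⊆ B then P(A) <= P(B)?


The converse of (P → Q) is (Q → P). It is not in general equivalent to the original.
Here P = 'A ⊆ B' and Q = 'P(A) <= P(B)'.

If P(A) <= P(B), then A ⊆ B.


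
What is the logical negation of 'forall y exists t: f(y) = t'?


Negation flips each quantifier (∀↔∃) and negates the inner predicate.
¬(forall y exists t: φ) = exists y forall t: ¬φ.

exists y forall t: ~(f(y) = t)


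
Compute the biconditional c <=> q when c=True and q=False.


Biconditional is true when both operands have the same truth value.
Substitute: c=True, q=False.
True <=> False evaluates to False.

False


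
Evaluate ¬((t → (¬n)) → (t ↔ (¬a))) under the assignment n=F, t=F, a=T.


Substitute n=F, t=F, a=T:
¬n = T
t → (¬n) = F → T = T
¬a = F
t ↔ (¬a) = F ↔ F = T
(t → (¬n)) → (t ↔ (¬a)) = T → T = T
¬((t → (¬n)) → (t ↔ (¬a))) = F

F


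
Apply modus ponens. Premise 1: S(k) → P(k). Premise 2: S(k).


Modus ponens: from (P → Q) and P, infer Q.
P = 'S(k)' is asserted, and P → Q holds, so Q follows.

P(k).


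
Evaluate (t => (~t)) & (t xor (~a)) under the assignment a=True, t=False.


Substitute a=True, t=False:
~t = True
t => (~t) = False => True = True
~a = False
t xor (~a) = False xor False = False
(t => (~t)) & (t xor (~a)) = True & False = False

False


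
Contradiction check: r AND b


Truth table over {b, r}:
b | r | φ
---------
F | F | F
T | F | F
F | T | F
T | T | T
Satisfying assignment at row 4: b=T, r=T gives T.

No, it is not a contradiction.


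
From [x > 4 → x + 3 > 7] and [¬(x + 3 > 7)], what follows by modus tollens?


Modus tollens: from (P → Q) and ¬Q, infer ¬P.
Q = 'x + 3 > 7' is denied; since P → Q, P must also fail.

Not (x > 4).


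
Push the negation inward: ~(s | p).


De Morgan: the negation of a disjunction is the conjunction of the negations.
Distribute ~ across |, flipping it to &, and negate each literal.

(~s) & (~p)


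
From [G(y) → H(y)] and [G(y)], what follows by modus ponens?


Modus ponens: from (P → Q) and P, infer Q.
P = 'G(y)' is asserted, and P → Q holds, so Q follows.

H(y).


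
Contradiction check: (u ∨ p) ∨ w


Truth table over {p, u, w}:
p | u | w | φ
-------------
F | F | F | F
T | F | F | T
F | T | F | T
T | T | F | T
F | F | T | T
T | F | T | T
F | T | T | T
T | T | T | T
Satisfying assignment at row 2: p=T, u=F, w=F gives T.

No, it is not a contradiction.


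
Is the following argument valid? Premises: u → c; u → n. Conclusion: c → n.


This is (no valid rule). There exist truth assignments where the premises are all true but the conclusion is false.

Invalid.


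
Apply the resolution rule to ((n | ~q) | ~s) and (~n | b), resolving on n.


The clauses contain complementary literals n and ~n.
Resolution eliminates this pair and disjoins the remaining literals (merging duplicates).

((~q | ~s) | b)


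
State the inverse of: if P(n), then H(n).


The inverse of (P → Q) is (¬P → ¬Q). It is equivalent to the converse, not to the original.
Here P = 'P(n)' and Q = 'H(n)'.

If not (P(n)), then not (H(n)).


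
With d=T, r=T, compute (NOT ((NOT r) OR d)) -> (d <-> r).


Substitute d=T, r=T:
NOT r = F
(NOT r) OR d = F OR T = T
NOT ((NOT r) OR d) = F
d <-> r = T <-> T = T
(NOT ((NOT r) OR d)) -> (d <-> r) = F -> T = T

T


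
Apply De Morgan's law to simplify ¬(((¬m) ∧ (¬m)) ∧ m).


De Morgan: the negation of a conjunction is the disjunction of the negations.
Distribute ¬ across ∧, flipping it to ∨, and negate each literal.

(m ∨ m) ∨ (¬m)


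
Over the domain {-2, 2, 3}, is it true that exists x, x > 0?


Evaluate the predicate on each element: -2:False, 2:True, 3:True.
Witness x = 2 satisfies the predicate.

True


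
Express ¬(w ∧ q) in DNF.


Step 1: Apply De Morgan: ¬(w ∧ q) = ¬w ∨ ¬q.

(¬w) ∨ (¬q)


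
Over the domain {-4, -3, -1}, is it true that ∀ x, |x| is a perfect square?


Evaluate the predicate on each element: -4:T, -3:F, -1:T.
Counterexample x = -3 fails the predicate.

F


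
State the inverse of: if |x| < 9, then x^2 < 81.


The inverse of (P → Q) is (¬P → ¬Q). It is equivalent to the converse, not to the original.
Here P = '|x| < 9' and Q = 'x^2 < 81'.

If not (|x| < 9), then not (x^2 < 81).


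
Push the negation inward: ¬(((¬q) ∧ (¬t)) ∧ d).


De Morgan: the negation of a conjunction is the disjunction of the negations.
Distribute ¬ across ∧, flipping it to ∨, and negate each literal.

(q ∨ t) ∨ (¬d)


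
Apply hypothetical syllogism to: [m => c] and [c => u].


Hypothetical syllogism: from (P → Q) and (Q → R), infer (P → R).
Chain the two implications through the shared middle term 'c'.

m => u


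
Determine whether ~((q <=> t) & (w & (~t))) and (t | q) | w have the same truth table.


Compare truth tables:
q | t | w | φ | ψ
-----------------
False | False | False | True | False
True | False | False | True | True
False | True | False | True | True
True | True | False | True | True
False | False | True | False | True
True | False | True | True | True
False | True | True | True | True
True | True | True | True | True
They differ at row 1 (q=False, t=False, w=False): φ=True but ψ=False.

No, they are not logically equivalent.


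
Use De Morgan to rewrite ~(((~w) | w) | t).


De Morgan: the negation of a disjunction is the conjunction of the negations.
Distribute ~ across |, flipping it to &, and negate each literal.

(w & (~w)) & (~t)


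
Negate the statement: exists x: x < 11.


¬(forall x: φ) = exists x: ¬φ, and ¬(exists x: φ) = forall x: ¬φ.
Apply to the existential statement.

forall x: ~(x < 11)


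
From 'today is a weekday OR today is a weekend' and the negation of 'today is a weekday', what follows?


Disjunctive syllogism: from (P ∨ Q) and ¬P, infer Q.
One disjunct, 'today is a weekday', is ruled out; the other must hold.

today is a weekend


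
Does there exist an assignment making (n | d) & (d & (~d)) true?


Check all 4 assignments over {d, n}:
d | n | φ
---------
False | False | False
True | False | False
False | True | False
True | True | False
No assignment makes the formula true.

Unsatisfiable.


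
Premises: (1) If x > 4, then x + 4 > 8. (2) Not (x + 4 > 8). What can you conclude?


Modus tollens: from (P → Q) and ¬Q, infer ¬P.
Q = 'x + 4 > 8' is denied; since P → Q, P must also fail.

Not (x > 4).


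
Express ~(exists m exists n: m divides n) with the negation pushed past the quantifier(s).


Negation flips each quantifier (∀↔∃) and negates the inner predicate.
¬(exists m exists n: φ) = forall m forall n: ¬φ.

forall m forall n: ~(m divides n)


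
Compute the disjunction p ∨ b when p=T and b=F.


Disjunction is false only when both operands are false.
Substitute: p=T, b=F.
T ∨ F evaluates to T.

T


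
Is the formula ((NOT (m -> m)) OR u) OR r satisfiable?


Search for a satisfying assignment over {m, r, u}.
Try m=F, r=T, u=F: the formula evaluates to T.
A satisfying assignment exists.

Satisfiable.


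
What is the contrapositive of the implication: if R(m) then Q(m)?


The contrapositive of (P → Q) is (¬Q → ¬P); it is logically equivalent to the original.
Here P = 'R(m)' and Q = 'Q(m)'.

If not (Q(m)), then not (R(m)).


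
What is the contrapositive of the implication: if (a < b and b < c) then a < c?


The contrapositive of (P → Q) is (¬Q → ¬P); it is logically equivalent to the original.
Here P = '(a < b and b < c)' and Q = 'a < c'.

If not (a < c), then not ((a < b and b < c)).


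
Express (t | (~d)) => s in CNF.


Step 1: Rewrite as ¬(t ∨ (¬d)) ∨ s = (¬t ∧ ¬(¬d)) ∨ s.
Step 2: Distribute ∨ over ∧.
Step 3: Eliminate any double negations (¬¬X = X).

((~t) | s) & (d | s)


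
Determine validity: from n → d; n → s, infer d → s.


This is (no valid rule). There exist truth assignments where the premises are all true but the conclusion is false.

Invalid.


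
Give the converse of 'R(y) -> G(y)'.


The converse of (P → Q) is (Q → P). It is not in general equivalent to the original.
Here P = 'R(y)' and Q = 'G(y)'.

If G(y), then R(y).


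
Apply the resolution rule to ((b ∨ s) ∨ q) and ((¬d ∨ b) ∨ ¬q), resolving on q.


The clauses contain complementary literals q and ¬q.
Resolution eliminates this pair and disjoins the remaining literals (merging duplicates).

((s ∨ b) ∨ ¬d)


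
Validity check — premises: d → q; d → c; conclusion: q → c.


This is (no valid rule). There exist truth assignments where the premises are all true but the conclusion is false.

Invalid.


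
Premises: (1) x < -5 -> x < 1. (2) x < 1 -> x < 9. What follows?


Hypothetical syllogism: from (P → Q) and (Q → R), infer (P → R).
Chain the two implications through the shared middle term 'x < 1'.

x < -5 -> x < 9


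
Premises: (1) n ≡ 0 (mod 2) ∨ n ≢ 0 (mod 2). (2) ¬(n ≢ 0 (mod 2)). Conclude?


Disjunctive syllogism: from (P ∨ Q) and ¬P, infer Q.
One disjunct, 'n ≢ 0 (mod 2)', is ruled out; the other must hold.

n ≡ 0 (mod 2)


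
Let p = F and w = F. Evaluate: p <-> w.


Biconditional is true when both operands have the same truth value.
Substitute: p=F, w=F.
F <-> F evaluates to T.

T


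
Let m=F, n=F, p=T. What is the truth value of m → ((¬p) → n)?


Substitute m=F, n=F, p=T:
¬p = F
(¬p) → n = F → F = T
m → ((¬p) → n) = F → T = T

T


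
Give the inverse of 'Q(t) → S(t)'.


The inverse of (P → Q) is (¬P → ¬Q). It is equivalent to the converse, not to the original.
Here P = 'Q(t)' and Q = 'S(t)'.

If not (Q(t)), then not (S(t)).


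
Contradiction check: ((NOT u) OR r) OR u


Truth table over {r, u}:
r | u | φ
---------
F | F | T
T | F | T
F | T | T
T | T | T
Satisfying assignment at row 1: r=F, u=F gives T.

No, it is not a contradiction.


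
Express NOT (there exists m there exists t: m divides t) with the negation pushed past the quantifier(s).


Negation flips each quantifier (∀↔∃) and negates the inner predicate.
¬(there exists m there exists t: φ) = for all m for all t: ¬φ.

for all m for all t: NOT(m divides t)


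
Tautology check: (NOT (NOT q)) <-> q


Build the truth table over {q}:
q | φ
-----
F | T
T | T
Every row evaluates to true.

Yes, it is a tautology.


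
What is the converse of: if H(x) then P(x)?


The converse of (P → Q) is (Q → P). It is not in general equivalent to the original.
Here P = 'H(x)' and Q = 'P(x)'.

If P(x), then H(x).


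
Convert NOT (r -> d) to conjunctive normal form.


Step 1: Rewrite r → d as ¬r ∨ d.
Step 2: Negate: ¬(¬r ∨ d) = r ∧ ¬d (De Morgan + double negation).

r AND (NOT d)


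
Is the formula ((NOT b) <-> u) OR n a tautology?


Build the truth table over {b, n, u}:
b | n | u | φ
-------------
F | F | F | F
T | F | F | T
F | T | F | T
T | T | F | T
F | F | T | T
T | F | T | F
F | T | T | T
T | T | T | T
Counterexample at row 1: with b=F, n=F, u=F, the formula is F.

No, it is not a tautology.


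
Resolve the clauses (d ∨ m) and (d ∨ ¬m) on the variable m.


The clauses contain complementary literals m and ¬m.
Resolution eliminates this pair and disjoins the remaining literals (merging duplicates).

d


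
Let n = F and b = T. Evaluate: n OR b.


Disjunction is false only when both operands are false.
Substitute: n=F, b=T.
F OR T evaluates to T.

T


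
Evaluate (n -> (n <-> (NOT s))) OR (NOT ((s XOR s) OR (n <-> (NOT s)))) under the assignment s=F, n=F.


Substitute s=F, n=F:
NOT s = T
n <-> (NOT s) = F <-> T = F
n -> (n <-> (NOT s)) = F -> F = T
s XOR s = F XOR F = F
NOT s = T
n <-> (NOT s) = F <-> T = F
(s XOR s) OR (n <-> (NOT s)) = F OR F = F
NOT ((s XOR s) OR (n <-> (NOT s))) = T
(n -> (n <-> (NOT s))) OR (NOT ((s XOR s) OR (n <-> (NOT s)))) = T OR T = T

T


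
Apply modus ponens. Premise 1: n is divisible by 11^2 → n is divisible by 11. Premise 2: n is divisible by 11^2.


Modus ponens: from (P → Q) and P, infer Q.
P = 'n is divisible by 11^2' is asserted, and P → Q holds, so Q follows.

n is divisible by 11.


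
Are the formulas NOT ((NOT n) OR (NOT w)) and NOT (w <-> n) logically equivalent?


Compare truth tables:
n | w | φ | ψ
-------------
F | F | F | F
T | F | F | T
F | T | F | T
T | T | T | F
They differ at row 2 (n=T, w=F): φ=F but ψ=T.

No, they are not logically equivalent.


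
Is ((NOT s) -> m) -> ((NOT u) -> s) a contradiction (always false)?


Truth table over {m, s, u}:
m | s | u | φ
-------------
F | F | F | T
T | F | F | F
F | T | F | T
T | T | F | T
F | F | T | T
T | F | T | T
F | T | T | T
T | T | T | T
Satisfying assignment at row 1: m=F, s=F, u=F gives T.

No, it is not a contradiction.


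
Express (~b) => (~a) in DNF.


Step 1: Rewrite (¬b) → (¬a) as ¬(¬b) ∨ (¬a).
Step 2: Eliminate any double negations (¬¬X = X).

b | (~a)


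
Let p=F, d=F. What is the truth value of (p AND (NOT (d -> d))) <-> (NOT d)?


Substitute p=F, d=F:
d -> d = F -> F = T
NOT (d -> d) = F
p AND (NOT (d -> d)) = F AND F = F
NOT d = T
(p AND (NOT (d -> d))) <-> (NOT d) = F <-> T = F

F


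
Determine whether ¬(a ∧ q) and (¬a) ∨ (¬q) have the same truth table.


Compare truth tables:
a | q | φ | ψ
-------------
F | F | T | T
T | F | T | T
F | T | T | T
T | T | F | F
The columns φ and ψ agree on every row.

Yes, they are logically equivalent.


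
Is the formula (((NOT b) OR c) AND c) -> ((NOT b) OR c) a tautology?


Build the truth table over {b, c}:
b | c | φ
---------
F | F | T
T | F | T
F | T | T
T | T | T
Every row evaluates to true.

Yes, it is a tautology.


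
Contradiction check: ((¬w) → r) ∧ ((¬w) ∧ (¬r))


Truth table over {r, w}:
r | w | φ
---------
F | F | F
T | F | F
F | T | F
T | T | F
Every row is false.

Yes, it is a contradiction.


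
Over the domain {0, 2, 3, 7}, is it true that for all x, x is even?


Evaluate the predicate on each element: 0:T, 2:T, 3:F, 7:F.
Counterexample x = 3 fails the predicate.

F


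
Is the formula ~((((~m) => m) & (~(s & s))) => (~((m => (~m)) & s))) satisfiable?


Check all 4 assignments over {m, s}:
m | s | φ
---------
False | False | False
True | False | False
False | True | False
True | True | False
No assignment makes the formula true.

Unsatisfiable.


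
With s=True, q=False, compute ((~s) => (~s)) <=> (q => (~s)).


Substitute s=True, q=False:
~s = False
~s = False
(~s) => (~s) = False => False = True
~s = False
q => (~s) = False => False = True
((~s) => (~s)) <=> (q => (~s)) = True <=> True = True

True


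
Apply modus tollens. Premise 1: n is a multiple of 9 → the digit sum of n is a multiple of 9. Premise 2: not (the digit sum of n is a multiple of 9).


Modus tollens: from (P → Q) and ¬Q, infer ¬P.
Q = 'the digit sum of n is a multiple of 9' is denied; since P → Q, P must also fail.

Not (n is a multiple of 9).


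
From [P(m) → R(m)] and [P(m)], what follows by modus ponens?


Modus ponens: from (P → Q) and P, infer Q.
P = 'P(m)' is asserted, and P → Q holds, so Q follows.

R(m).


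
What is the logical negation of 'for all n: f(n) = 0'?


¬(for all x: φ) = there exists x: ¬φ, and ¬(there exists x: φ) = for all x: ¬φ.
Apply to the universal statement.

there exists n: NOT(f(n) = 0)


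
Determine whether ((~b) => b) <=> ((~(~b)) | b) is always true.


Build the truth table over {b}:
b | φ
-----
False | True
True | True
Every row evaluates to true.

Yes, it is a tautology.


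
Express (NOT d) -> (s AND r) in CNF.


Step 1: Rewrite (¬d) → (s ∧ r) as ¬(¬d) ∨ (s ∧ r).
Step 2: Distribute ∨ over ∧.
Step 3: Eliminate any double negations (¬¬X = X).

(d OR s) AND (d OR r)


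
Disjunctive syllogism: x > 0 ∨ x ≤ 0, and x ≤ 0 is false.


Disjunctive syllogism: from (P ∨ Q) and ¬P, infer Q.
One disjunct, 'x ≤ 0', is ruled out; the other must hold.

x > 0


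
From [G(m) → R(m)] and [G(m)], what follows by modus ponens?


Modus ponens: from (P → Q) and P, infer Q.
P = 'G(m)' is asserted, and P → Q holds, so Q follows.

R(m).


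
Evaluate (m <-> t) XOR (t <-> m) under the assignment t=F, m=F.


Substitute t=F, m=F:
m <-> t = F <-> F = T
t <-> m = F <-> F = T
(m <-> t) XOR (t <-> m) = T XOR T = F

F


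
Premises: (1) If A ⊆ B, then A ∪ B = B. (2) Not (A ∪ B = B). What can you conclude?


Modus tollens: from (P → Q) and ¬Q, infer ¬P.
Q = 'A ∪ B = B' is denied; since P → Q, P must also fail.

Not (A ⊆ B).


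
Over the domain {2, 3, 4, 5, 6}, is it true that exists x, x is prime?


Evaluate the predicate on each element: 2:True, 3:True, 4:False, 5:True, 6:False.
Witness x = 2 satisfies the predicate.

True


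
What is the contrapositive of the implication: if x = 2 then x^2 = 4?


The contrapositive of (P → Q) is (¬Q → ¬P); it is logically equivalent to the original.
Here P = 'x = 2' and Q = 'x^2 = 4'.

If not (x^2 = 4), then not (x = 2).


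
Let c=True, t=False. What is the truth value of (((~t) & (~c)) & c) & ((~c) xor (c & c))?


Substitute c=True, t=False:
~t = True
~c = False
(~t) & (~c) = True & False = False
((~t) & (~c)) & c = False & True = False
~c = False
c & c = True & True = True
(~c) xor (c & c) = False xor True = True
(((~t) & (~c)) & c) & ((~c) xor (c & c)) = False & True = False

False


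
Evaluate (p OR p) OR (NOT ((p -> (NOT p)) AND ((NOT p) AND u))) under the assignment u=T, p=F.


Substitute u=T, p=F:
p OR p = F OR F = F
NOT p = T
p -> (NOT p) = F -> T = T
NOT p = T
(NOT p) AND u = T AND T = T
(p -> (NOT p)) AND ((NOT p) AND u) = T AND T = T
NOT ((p -> (NOT p)) AND ((NOT p) AND u)) = F
(p OR p) OR (NOT ((p -> (NOT p)) AND ((NOT p) AND u))) = F OR F = F

F


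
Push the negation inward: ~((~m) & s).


De Morgan: the negation of a conjunction is the disjunction of the negations.
Distribute ~ across &, flipping it to |, and negate each literal.

m | (~s)


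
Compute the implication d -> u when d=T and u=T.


Implication is false only when antecedent is true and consequent is false.
Substitute: d=T, u=T.
T -> T evaluates to T.

T


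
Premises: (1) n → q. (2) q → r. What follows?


Hypothetical syllogism: from (P → Q) and (Q → R), infer (P → R).
Chain the two implications through the shared middle term 'q'.

n → r


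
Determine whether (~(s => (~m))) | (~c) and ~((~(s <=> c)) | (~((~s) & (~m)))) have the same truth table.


Compare truth tables:
c | m | s | φ | ψ
-----------------
False | False | False | True | True
True | False | False | False | False
False | True | False | True | False
True | True | False | False | False
False | False | True | True | False
True | False | True | False | False
False | True | True | True | False
True | True | True | True | False
They differ at row 3 (c=False, m=True, s=False): φ=True but ψ=False.

No, they are not logically equivalent.


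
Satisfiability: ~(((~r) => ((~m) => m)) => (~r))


Search for a satisfying assignment over {m, r}.
Try m=False, r=True: the formula evaluates to True.
A satisfying assignment exists.

Satisfiable.


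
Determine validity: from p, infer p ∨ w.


This matches the form of disjunction introduction: the conclusion follows in every model of the premises.

Valid.


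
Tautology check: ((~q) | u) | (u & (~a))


Build the truth table over {a, q, u}:
a | q | u | φ
-------------
False | False | False | True
True | False | False | True
False | True | False | False
True | True | False | False
False | False | True | True
True | False | True | True
False | True | True | True
True | True | True | True
Counterexample at row 3: with a=False, q=True, u=False, the formula is False.

No, it is not a tautology.


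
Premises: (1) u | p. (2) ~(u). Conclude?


Disjunctive syllogism: from (P ∨ Q) and ¬P, infer Q.
One disjunct, 'u', is ruled out; the other must hold.

p


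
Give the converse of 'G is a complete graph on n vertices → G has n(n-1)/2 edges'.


The converse of (P → Q) is (Q → P). It is not in general equivalent to the original.
Here P = 'G is a complete graph on n vertices' and Q = 'G has n(n-1)/2 edges'.

If G has n(n-1)/2 edges, then G is a complete graph on n vertices.


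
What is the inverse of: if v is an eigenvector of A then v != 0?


The inverse of (P → Q) is (¬P → ¬Q). It is equivalent to the converse, not to the original.
Here P = 'v is an eigenvector of A' and Q = 'v != 0'.

If not (v is an eigenvector of A), then not (v != 0).


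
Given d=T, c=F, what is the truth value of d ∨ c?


Disjunction is false only when both operands are false.
Substitute: d=T, c=F.
T ∨ F evaluates to T.

T


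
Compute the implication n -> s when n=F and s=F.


Implication is false only when antecedent is true and consequent is false.
Substitute: n=F, s=F.
F -> F evaluates to T.

T


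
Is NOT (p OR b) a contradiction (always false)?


Truth table over {b, p}:
b | p | φ
---------
F | F | T
T | F | F
F | T | F
T | T | F
Satisfying assignment at row 1: b=F, p=F gives T.

No, it is not a contradiction.


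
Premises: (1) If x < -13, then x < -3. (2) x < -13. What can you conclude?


Modus ponens: from (P → Q) and P, infer Q.
P = 'x < -13' is asserted, and P → Q holds, so Q follows.

x < -3.


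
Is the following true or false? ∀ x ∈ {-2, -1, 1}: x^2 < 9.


Evaluate the predicate on each element: -2:T, -1:T, 1:T.
Every element satisfies the predicate.

T


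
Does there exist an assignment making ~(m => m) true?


Check all 2 assignments over {m}:
m | φ
-----
False | False
True | False
No assignment makes the formula true.

Unsatisfiable.


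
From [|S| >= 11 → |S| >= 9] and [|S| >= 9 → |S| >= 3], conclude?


Hypothetical syllogism: from (P → Q) and (Q → R), infer (P → R).
Chain the two implications through the shared middle term '|S| >= 9'.

|S| >= 11 → |S| >= 3


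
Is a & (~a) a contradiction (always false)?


Truth table over {a}:
a | φ
-----
False | False
True | False
Every row is false.

Yes, it is a contradiction.


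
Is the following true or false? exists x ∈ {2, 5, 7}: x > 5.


Evaluate the predicate on each element: 2:False, 5:False, 7:True.
Witness x = 7 satisfies the predicate.

True


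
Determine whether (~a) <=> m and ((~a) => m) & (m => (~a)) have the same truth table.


Compare truth tables:
a | m | φ | ψ
-------------
False | False | False | False
True | False | True | True
False | True | True | True
True | True | False | False
The columns φ and ψ agree on every row.

Yes, they are logically equivalent.


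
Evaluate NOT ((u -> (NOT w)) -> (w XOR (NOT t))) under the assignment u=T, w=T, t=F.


Substitute u=T, w=T, t=F:
NOT w = F
u -> (NOT w) = T -> F = F
NOT t = T
w XOR (NOT t) = T XOR T = F
(u -> (NOT w)) -> (w XOR (NOT t)) = F -> F = T
NOT ((u -> (NOT w)) -> (w XOR (NOT t))) = F

F


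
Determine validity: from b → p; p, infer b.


This is affirming the consequent (fallacy). There exist truth assignments where the premises are all true but the conclusion is false.

Invalid.


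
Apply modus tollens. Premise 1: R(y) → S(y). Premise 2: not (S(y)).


Modus tollens: from (P → Q) and ¬Q, infer ¬P.
Q = 'S(y)' is denied; since P → Q, P must also fail.

Not (R(y)).


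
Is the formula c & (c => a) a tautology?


Build the truth table over {a, c}:
a | c | φ
---------
False | False | False
True | False | False
False | True | False
True | True | True
Counterexample at row 1: with a=False, c=False, the formula is False.

No, it is not a tautology.


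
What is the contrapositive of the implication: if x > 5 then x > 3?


The contrapositive of (P → Q) is (¬Q → ¬P); it is logically equivalent to the original.
Here P = 'x > 5' and Q = 'x > 3'.

If not (x > 3), then not (x > 5).


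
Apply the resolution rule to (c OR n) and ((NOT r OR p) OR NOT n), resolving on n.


The clauses contain complementary literals n and NOTn.
Resolution eliminates this pair and disjoins the remaining literals (merging duplicates).

((c OR NOT r) OR p)
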